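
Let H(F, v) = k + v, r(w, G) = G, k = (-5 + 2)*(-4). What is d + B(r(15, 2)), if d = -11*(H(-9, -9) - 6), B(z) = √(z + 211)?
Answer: 33 + √213 ≈ 47.595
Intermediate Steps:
k = 12 (k = -3*(-4) = 12)
H(F, v) = 12 + v
B(z) = √(211 + z)
d = 33 (d = -11*((12 - 9) - 6) = -11*(3 - 6) = -11*(-3) = 33)
d + B(r(15, 2)) = 33 + √(211 + 2) = 33 + √213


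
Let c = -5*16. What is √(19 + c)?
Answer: I*√61 ≈ 7.8102*I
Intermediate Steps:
c = -80
√(19 + c) = √(19 - 80) = √(-61) = I*√61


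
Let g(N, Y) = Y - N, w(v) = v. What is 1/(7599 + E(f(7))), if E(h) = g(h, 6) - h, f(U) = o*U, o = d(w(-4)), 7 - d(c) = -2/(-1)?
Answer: 1/7535 ≈ 0.00013271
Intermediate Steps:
d(c) = 5 (d(c) = 7 - (-2)/(-1) = 7 - (-2)*(-1) = 7 - 1*2 = 7 - 2 = 5)
o = 5
f(U) = 5*U
E(h) = 6 - 2*h (E(h) = (6 - h) - h = 6 - 2*h)
1/(7599 + E(f(7))) = 1/(7599 + (6 - 10*7)) = 1/(7599 + (6 - 2*35)) = 1/(7599 + (6 - 70)) = 1/(7599 - 64) = 1/7535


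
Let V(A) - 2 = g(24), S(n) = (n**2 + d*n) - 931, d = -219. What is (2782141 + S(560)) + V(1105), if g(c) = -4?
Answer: 2972168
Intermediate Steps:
S(n) = -931 + n**2 - 219*n (S(n) = (n**2 - 219*n) - 931 = -931 + n**2 - 219*n)
V(A) = -2 (V(A) = 2 - 4 = -2)
(2782141 + S(560)) + V(1105) = (2782141 + (-931 + 560**2 - 219*560)) - 2 = (2782141 + (-931 + 313600 - 122640)) - 2 = (2782141 + 190029) - 2 = 2972170 - 2 = 2972168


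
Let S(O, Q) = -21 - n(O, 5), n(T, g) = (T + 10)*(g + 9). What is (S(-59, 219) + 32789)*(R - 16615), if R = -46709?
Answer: -2118441096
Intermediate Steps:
n(T, g) = (9 + g)*(10 + T) (n(T, g) = (10 + T)*(9 + g) = (9 + g)*(10 + T))
S(O, Q) = -161 - 14*O (S(O, Q) = -21 - (90 + 9*O + 10*5 + O*5) = -21 - (90 + 9*O + 50 + 5*O) = -21 - (140 + 14*O) = -21 + (-140 - 14*O) = -161 - 14*O)
(S(-59, 219) + 32789)*(R - 16615) = ((-161 - 14*(-59)) + 32789)*(-46709 - 16615) = ((-161 + 826) + 32789)*(-63324) = (665 + 32789)*(-63324) = 33454*(-63324) = -2118441096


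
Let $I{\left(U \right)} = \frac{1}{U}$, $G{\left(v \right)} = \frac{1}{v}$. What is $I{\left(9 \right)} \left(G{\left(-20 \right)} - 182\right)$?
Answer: $- \frac{3641}{180} \approx -20.228$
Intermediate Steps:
$I{\left(9 \right)} \left(G{\left(-20 \right)} - 182\right) = \frac{\frac{1}{-20} - 182}{9} = \frac{- \frac{1}{20} - 182}{9} = \frac{1}{9} \left(- \frac{3641}{20}\right) = - \frac{3641}{180}$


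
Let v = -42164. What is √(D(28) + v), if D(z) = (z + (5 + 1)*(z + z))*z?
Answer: 2*I*√7993 ≈ 178.81*I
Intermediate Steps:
D(z) = 13*z² (D(z) = (z + 6*(2*z))*z = (z + 12*z)*z = (13*z)*z = 13*z²)
√(D(28) + v) = √(13*28² - 42164) = √(13*784 - 42164) = √(10192 - 42164) = √(-31972) = 2*I*√7993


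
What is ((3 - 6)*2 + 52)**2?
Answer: 2116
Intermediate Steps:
((3 - 6)*2 + 52)**2 = (-3*2 + 52)**2 = (-6 + 52)**2 = 46**2 = 2116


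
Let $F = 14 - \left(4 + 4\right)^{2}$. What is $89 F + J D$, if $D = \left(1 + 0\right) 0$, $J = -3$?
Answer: $-4450$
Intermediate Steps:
$F = -50$ ($F = 14 - 8^{2} = 14 - 64 = -50$)
$D = 0$ ($D = 1 \cdot 0 = 0$)
$89 F + J D = 89 \left(-50\right) - 0 = -4450 + 0 = -4450$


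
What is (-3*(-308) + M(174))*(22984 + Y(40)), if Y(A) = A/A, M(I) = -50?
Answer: 20088890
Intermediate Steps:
Y(A) = 1
(-3*(-308) + M(174))*(22984 + Y(40)) = (-3*(-308) - 50)*(22984 + 1) = (924 - 50)*22985 = 874*22985 = 20088890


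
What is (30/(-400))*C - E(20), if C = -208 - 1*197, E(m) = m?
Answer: 83/8 ≈ 10.375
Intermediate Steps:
C = -405 (C = -208 - 197 = -405)
(30/(-400))*C - E(20) = (30/(-400))*(-405) - 1*20 = (30*(-1/400))*(-405) - 20 = -3/40*(-405) - 20 = 243/8 - 20 = 83/8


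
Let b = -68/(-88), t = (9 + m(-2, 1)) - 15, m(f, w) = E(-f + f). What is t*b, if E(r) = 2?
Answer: -34/11 ≈ -3.0909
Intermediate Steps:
m(f, w) = 2
t = -4 (t = (9 + 2) - 15 = 11 - 15 = -4)
b = 17/22 (b = -68*(-1/88) = 17/22 ≈ 0.77273)
t*b = -4*17/22 = -34/11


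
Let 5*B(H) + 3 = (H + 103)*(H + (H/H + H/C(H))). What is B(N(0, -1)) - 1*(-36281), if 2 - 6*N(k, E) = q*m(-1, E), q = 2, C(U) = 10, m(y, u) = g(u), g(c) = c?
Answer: 8171176/225 ≈ 36316.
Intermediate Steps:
m(y, u) = u
N(k, E) = ⅓ - E/3
B(H) = -⅗ + (1 + 11*H/10)*(103 + H)/5 (B(H) = -⅗ + ((H + 103)*(H + (H/H + H/10)))/5 = -⅗ + ((103 + H)*(H + (1 + H*(⅒))))/5 = -⅗ + ((103 + H)*(H + (1 + H/10)))/5 = -⅗ + ((103 + H)*(1 + 11*H/10))/5 = -⅗ + ((1 + 11*H/10)*(103 + H))/5 = -⅗ + (1 + 11*H/10)*(103 + H)/5)
B(N(0, -1)) - 1*(-36281) = (20 + 11*(⅓ - ⅓*(-1))²/50 + 1143*(⅓ - ⅓*(-1))/50) - 1*(-36281) = (20 + 11*(⅓ + ⅓)²/50 + 1143*(⅓ + ⅓)/50) + 36281 = (20 + 11*(⅔)²/50 + (1143/50)*(⅔)) + 36281 = (20 + (11/50)*(4/9) + 381/25) + 36281 = (20 + 22/225 + 381/25) + 36281 = 7951/225 + 36281 = 8171176/225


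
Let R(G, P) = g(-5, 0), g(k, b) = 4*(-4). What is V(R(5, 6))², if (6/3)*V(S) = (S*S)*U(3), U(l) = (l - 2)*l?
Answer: 147456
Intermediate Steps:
U(l) = l*(-2 + l) (U(l) = (-2 + l)*l = l*(-2 + l))
g(k, b) = -16
R(G, P) = -16
V(S) = 3*S²/2 (V(S) = ((S*S)*(3*(-2 + 3)))/2 = (S²*(3*1))/2 = (S²*3)/2 = (3*S²)/2 = 3*S²/2)
V(R(5, 6))² = ((3/2)*(-16)²)² = ((3/2)*256)² = 384² = 147456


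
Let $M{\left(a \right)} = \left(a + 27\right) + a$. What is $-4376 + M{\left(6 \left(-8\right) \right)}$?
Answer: $-4445$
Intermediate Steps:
$M{\left(a \right)} = 27 + 2 a$ ($M{\left(a \right)} = \left(27 + a\right) + a = 27 + 2 a$)
$-4376 + M{\left(6 \left(-8\right) \right)} = -4376 + \left(27 + 2 \cdot 6 \left(-8\right)\right) = -4376 + \left(27 + 2 \left(-48\right)\right) = -4376 + \left(27 - 96\right) = -4376 - 69 = -4445$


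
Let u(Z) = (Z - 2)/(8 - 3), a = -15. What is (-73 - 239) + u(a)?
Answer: -1577/5 ≈ -315.40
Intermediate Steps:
u(Z) = -⅖ + Z/5 (u(Z) = (-2 + Z)/5 = (-2 + Z)*(⅕) = -⅖ + Z/5)
(-73 - 239) + u(a) = (-73 - 239) + (-⅖ + (⅕)*(-15)) = -312 + (-⅖ - 3) = -312 - 17/5 = -1577/5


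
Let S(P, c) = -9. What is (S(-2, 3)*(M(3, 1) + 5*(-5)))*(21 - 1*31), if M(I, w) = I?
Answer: -1980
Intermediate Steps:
(S(-2, 3)*(M(3, 1) + 5*(-5)))*(21 - 1*31) = (-9*(3 + 5*(-5)))*(21 - 1*31) = (-9*(3 - 25))*(21 - 31) = -9*(-22)*(-10) = 198*(-10) = -1980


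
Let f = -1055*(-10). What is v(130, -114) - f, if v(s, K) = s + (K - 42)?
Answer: -10576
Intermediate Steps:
f = 10550
v(s, K) = -42 + K + s (v(s, K) = s + (-42 + K) = -42 + K + s)
v(130, -114) - f = (-42 - 114 + 130) - 1*10550 = -26 - 10550 = -10576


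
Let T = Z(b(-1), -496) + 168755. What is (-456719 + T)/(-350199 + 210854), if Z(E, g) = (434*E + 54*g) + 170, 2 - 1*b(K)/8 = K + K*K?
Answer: 307634/139345 ≈ 2.2077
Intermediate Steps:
b(K) = 16 - 8*K - 8*K² (b(K) = 16 - 8*(K + K*K) = 16 - 8*(K + K²) = 16 + (-8*K - 8*K²) = 16 - 8*K - 8*K²)
Z(E, g) = 170 + 54*g + 434*E (Z(E, g) = (54*g + 434*E) + 170 = 170 + 54*g + 434*E)
T = 149085 (T = (170 + 54*(-496) + 434*(16 - 8*(-1) - 8*(-1)²)) + 168755 = (170 - 26784 + 434*(16 + 8 - 8*1)) + 168755 = (170 - 26784 + 434*(16 + 8 - 8)) + 168755 = (170 - 26784 + 434*16) + 168755 = (170 - 26784 + 6944) + 168755 = -19670 + 168755 = 149085)
(-456719 + T)/(-350199 + 210854) = (-456719 + 149085)/(-350199 + 210854) = -307634/(-139345) = -307634*(-1/139345) = 307634/139345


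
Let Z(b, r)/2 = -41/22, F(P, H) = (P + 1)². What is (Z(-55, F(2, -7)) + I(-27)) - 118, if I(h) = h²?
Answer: 6680/11 ≈ 607.27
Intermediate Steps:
F(P, H) = (1 + P)²
Z(b, r) = -41/11 (Z(b, r) = 2*(-41/22) = -41/11)
(Z(-55, F(2, -7)) + I(-27)) - 118 = (-41/11 + (-27)²) - 118 = (-41/11 + 729) - 118 = 7978/11 - 118 = 6680/11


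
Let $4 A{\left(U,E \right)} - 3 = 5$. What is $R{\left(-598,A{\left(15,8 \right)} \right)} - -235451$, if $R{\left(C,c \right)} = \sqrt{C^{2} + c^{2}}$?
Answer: $235451 + 2 \sqrt{89402} \approx 2.3605 \cdot 10^{5}$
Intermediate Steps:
$A{\left(U,E \right)} = 2$ ($A{\left(U,E \right)} = \frac{3}{4} + \frac{1}{4} \cdot 5 = \frac{3}{4} + \frac{5}{4} = 2$)
$R{\left(-598,A{\left(15,8 \right)} \right)} - -235451 = \sqrt{\left(-598\right)^{2} + 2^{2}} - -235451 = \sqrt{357604 + 4} + 235451 = \sqrt{357608} + 235451 = 2 \sqrt{89402} + 235451 = 235451 + 2 \sqrt{89402}$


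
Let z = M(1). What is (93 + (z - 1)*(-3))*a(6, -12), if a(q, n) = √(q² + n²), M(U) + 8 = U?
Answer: 702*√5 ≈ 1569.7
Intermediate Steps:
M(U) = -8 + U
z = -7 (z = -8 + 1 = -7)
a(q, n) = √(n² + q²)
(93 + (z - 1)*(-3))*a(6, -12) = (93 + (-7 - 1)*(-3))*√((-12)² + 6²) = (93 - 8*(-3))*√(144 + 36) = (93 + 24)*√180 = 117*(6*√5) = 702*√5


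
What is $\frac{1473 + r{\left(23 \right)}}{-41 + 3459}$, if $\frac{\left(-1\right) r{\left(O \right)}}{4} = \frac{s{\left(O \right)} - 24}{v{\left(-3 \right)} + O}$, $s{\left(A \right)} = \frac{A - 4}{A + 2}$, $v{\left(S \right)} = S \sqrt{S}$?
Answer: $\frac{2566019}{5938775} + \frac{1743 i \sqrt{3}}{11877550} \approx 0.43208 + 0.00025417 i$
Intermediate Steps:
$v{\left(S \right)} = S^{\frac{3}{2}}$
$s{\left(A \right)} = \frac{-4 + A}{2 + A}$
$r{\left(O \right)} = - \frac{4 \left(-24 + \frac{-4 + O}{2 + O}\right)}{O - 3 i \sqrt{3}}$ ($r{\left(O \right)} = - 4 \frac{\frac{-4 + O}{2 + O} - 24}{\left(-3\right)^{\frac{3}{2}} + O} = - 4 \frac{-24 + \frac{-4 + O}{2 + O}}{- 3 i \sqrt{3} + O} = - 4 \frac{-24 + \frac{-4 + O}{2 + O}}{O - 3 i \sqrt{3}} = - \frac{4 \left(-24 + \frac{-4 + O}{2 + O}\right)}{O - 3 i \sqrt{3}}$)
$\frac{1473 + r{\left(23 \right)}}{-41 + 3459} = \frac{1473 + \frac{4 \left(52 + 23 \cdot 23\right)}{\left(2 + 23\right) \left(23 - 3 i \sqrt{3}\right)}}{-41 + 3459} = \frac{1473 + \frac{4 \left(52 + 529\right)}{25 \left(23 - 3 i \sqrt{3}\right)}}{3418} = \left(1473 + 4 \cdot \frac{1}{25} \frac{1}{23 - 3 i \sqrt{3}} \cdot 581\right) \frac{1}{3418} = \left(1473 + \frac{2324}{25 \left(23 - 3 i \sqrt{3}\right)}\right) \frac{1}{3418} = \frac{1473}{3418} + \frac{1162}{42725 \left(23 - 3 i \sqrt{3}\right)}$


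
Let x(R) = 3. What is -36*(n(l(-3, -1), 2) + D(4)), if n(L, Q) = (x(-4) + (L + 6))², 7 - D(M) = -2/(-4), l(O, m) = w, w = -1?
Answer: -2538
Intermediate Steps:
l(O, m) = -1
D(M) = 13/2 (D(M) = 7 - (-2)/(-4) = 7 - (-2)*(-1)/4 = 7 - 1*½ = 7 - ½ = 13/2)
n(L, Q) = (9 + L)² (n(L, Q) = (3 + (L + 6))² = (3 + (6 + L))² = (9 + L)²)
-36*(n(l(-3, -1), 2) + D(4)) = -36*((9 - 1)² + 13/2) = -36*(8² + 13/2) = -36*(64 + 13/2) = -36*141/2 = -2538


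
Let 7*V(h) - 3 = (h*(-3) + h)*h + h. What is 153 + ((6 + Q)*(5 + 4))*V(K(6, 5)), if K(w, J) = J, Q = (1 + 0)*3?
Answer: -333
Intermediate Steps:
Q = 3 (Q = 1*3 = 3)
V(h) = 3/7 - 2*h²/7 + h/7 (V(h) = 3/7 + ((h*(-3) + h)*h + h)/7 = 3/7 + ((-3*h + h)*h + h)/7 = 3/7 + ((-2*h)*h + h)/7 = 3/7 + (-2*h² + h)/7 = 3/7 + (h - 2*h²)/7 = 3/7 + (-2*h²/7 + h/7) = 3/7 - 2*h²/7 + h/7)
153 + ((6 + Q)*(5 + 4))*V(K(6, 5)) = 153 + ((6 + 3)*(5 + 4))*(3/7 - 2/7*5² + (⅐)*5) = 153 + (9*9)*(3/7 - 2/7*25 + 5/7) = 153 + 81*(3/7 - 50/7 + 5/7) = 153 + 81*(-6) = 153 - 486 = -333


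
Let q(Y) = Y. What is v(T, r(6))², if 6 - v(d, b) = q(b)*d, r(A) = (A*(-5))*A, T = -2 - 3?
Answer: 799236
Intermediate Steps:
T = -5
r(A) = -5*A² (r(A) = (-5*A)*A = -5*A²)
v(d, b) = 6 - b*d
v(T, r(6))² = (6 - 1*(-5*6²)*(-5))² = (6 - 1*(-5*36)*(-5))² = (6 - 1*(-180)*(-5))² = (6 - 900)² = (-894)² = 799236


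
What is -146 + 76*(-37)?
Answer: -2958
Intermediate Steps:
-146 + 76*(-37) = -146 - 2812 = -2958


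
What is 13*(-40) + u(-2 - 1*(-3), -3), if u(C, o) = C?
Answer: -519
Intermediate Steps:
13*(-40) + u(-2 - 1*(-3), -3) = 13*(-40) + (-2 - 1*(-3)) = -520 + (-2 + 3) = -520 + 1 = -519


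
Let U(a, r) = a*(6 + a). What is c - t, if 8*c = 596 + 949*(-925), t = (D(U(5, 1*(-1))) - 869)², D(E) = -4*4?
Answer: -7143029/8 ≈ -8.9288e+5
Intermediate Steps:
D(E) = -16
t = 783225 (t = (-16 - 869)² = (-885)² = 783225)
c = -877229/8 (c = (596 + 949*(-925))/8 = (596 - 877825)/8 = (⅛)*(-877229) = -877229/8 ≈ -1.0965e+5)
c - t = -877229/8 - 1*783225 = -877229/8 - 783225 = -7143029/8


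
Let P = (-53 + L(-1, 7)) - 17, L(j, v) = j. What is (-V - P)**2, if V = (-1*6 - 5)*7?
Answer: 21904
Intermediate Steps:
V = -77 (V = (-6 - 5)*7 = -11*7 = -77)
P = -71 (P = (-53 - 1) - 17 = -54 - 17 = -71)
(-V - P)**2 = (-1*(-77) - 1*(-71))**2 = (77 + 71)**2 = 148**2 = 21904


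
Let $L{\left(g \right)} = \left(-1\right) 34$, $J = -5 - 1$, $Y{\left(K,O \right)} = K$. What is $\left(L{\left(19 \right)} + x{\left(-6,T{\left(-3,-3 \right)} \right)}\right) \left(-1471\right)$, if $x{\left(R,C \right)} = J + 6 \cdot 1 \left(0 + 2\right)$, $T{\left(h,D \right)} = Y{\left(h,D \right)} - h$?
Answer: $41188$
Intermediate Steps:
$J = -6$ ($J = -5 - 1 = -6$)
$L{\left(g \right)} = -34$
$T{\left(h,D \right)} = 0$ ($T{\left(h,D \right)} = h - h = 0$)
$x{\left(R,C \right)} = 6$ ($x{\left(R,C \right)} = -6 + 6 \cdot 1 \left(0 + 2\right) = -6 + 6 \cdot 1 \cdot 2 = -6 + 6 \cdot 2 = -6 + 12 = 6$)
$\left(L{\left(19 \right)} + x{\left(-6,T{\left(-3,-3 \right)} \right)}\right) \left(-1471\right) = \left(-34 + 6\right) \left(-1471\right) = \left(-28\right) \left(-1471\right) = 41188$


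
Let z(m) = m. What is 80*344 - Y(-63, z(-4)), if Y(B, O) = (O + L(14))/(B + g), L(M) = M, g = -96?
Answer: 4375690/159 ≈ 27520.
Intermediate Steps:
Y(B, O) = (14 + O)/(-96 + B) (Y(B, O) = (O + 14)/(B - 96) = (14 + O)/(-96 + B))
80*344 - Y(-63, z(-4)) = 80*344 - (14 - 4)/(-96 - 63) = 27520 - 10/(-159) = 27520 - (-1)*10/159 = 27520 - 1*(-10/159) = 27520 + 10/159 = 4375690/159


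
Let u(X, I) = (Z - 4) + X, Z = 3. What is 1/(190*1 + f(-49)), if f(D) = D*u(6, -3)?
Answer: -1/55 ≈ -0.018182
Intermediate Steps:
u(X, I) = -1 + X (u(X, I) = (3 - 4) + X = -1 + X)
f(D) = 5*D (f(D) = D*(-1 + 6) = D*5 = 5*D)
1/(190*1 + f(-49)) = 1/(190*1 + 5*(-49)) = 1/(190 - 245) = 1/(-55) = -1/55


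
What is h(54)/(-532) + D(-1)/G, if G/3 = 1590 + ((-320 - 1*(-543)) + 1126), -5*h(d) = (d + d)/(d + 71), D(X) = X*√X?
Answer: 27/83125 - I/8817 ≈ 0.00032481 - 0.00011342*I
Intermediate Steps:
D(X) = X^(3/2)
h(d) = -2*d/(5*(71 + d)) (h(d) = -(d + d)/(5*(d + 71)) = -2*d/(5*(71 + d)))
G = 8817 (G = 3*(1590 + ((-320 - 1*(-543)) + 1126)) = 3*(1590 + ((-320 + 543) + 1126)) = 3*(1590 + (223 + 1126)) = 3*(1590 + 1349) = 3*2939 = 8817)
h(54)/(-532) + D(-1)/G = -2*54/(355 + 5*54)/(-532) + (-1)^(3/2)/8817 = -2*54/(355 + 270)*(-1/532) - I*(1/8817) = -2*54/625*(-1/532) - I/8817 = -2*54*1/625*(-1/532) - I/8817 = -108/625*(-1/532) - I/8817 = 27/83125 - I/8817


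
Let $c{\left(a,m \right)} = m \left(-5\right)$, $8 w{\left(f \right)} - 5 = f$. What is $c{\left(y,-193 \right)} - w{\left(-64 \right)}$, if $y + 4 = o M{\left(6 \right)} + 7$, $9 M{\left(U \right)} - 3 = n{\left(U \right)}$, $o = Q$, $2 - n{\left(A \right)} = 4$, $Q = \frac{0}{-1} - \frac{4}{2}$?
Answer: $\frac{7779}{8} \approx 972.38$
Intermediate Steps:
$w{\left(f \right)} = \frac{5}{8} + \frac{f}{8}$
$Q = -2$ ($Q = 0 \left(-1\right) - 2 = 0 - 2 = -2$)
$n{\left(A \right)} = -2$ ($n{\left(A \right)} = 2 - 4 = -2$)
$o = -2$
$M{\left(U \right)} = \frac{1}{9}$ ($M{\left(U \right)} = \frac{1}{3} + \frac{1}{9} \left(-2\right) = \frac{1}{3} - \frac{2}{9} = \frac{1}{9}$)
$y = \frac{25}{9}$ ($y = -4 + \left(\left(-2\right) \frac{1}{9} + 7\right) = -4 + \left(- \frac{2}{9} + 7\right) = -4 + \frac{61}{9} = \frac{25}{9} \approx 2.7778$)
$c{\left(a,m \right)} = - 5 m$
$c{\left(y,-193 \right)} - w{\left(-64 \right)} = \left(-5\right) \left(-193\right) - \left(\frac{5}{8} + \frac{1}{8} \left(-64\right)\right) = 965 - \left(\frac{5}{8} - 8\right) = 965 - - \frac{59}{8} = 965 + \frac{59}{8} = \frac{7779}{8}$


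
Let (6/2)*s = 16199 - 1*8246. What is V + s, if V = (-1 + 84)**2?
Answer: 9540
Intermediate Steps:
s = 2651 (s = (16199 - 1*8246)/3 = (16199 - 8246)/3 = (1/3)*7953 = 2651)
V = 6889 (V = 83**2 = 6889)
V + s = 6889 + 2651 = 9540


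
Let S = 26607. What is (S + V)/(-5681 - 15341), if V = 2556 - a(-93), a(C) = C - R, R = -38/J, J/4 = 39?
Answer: -2281949/1639716 ≈ -1.3917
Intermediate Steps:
J = 156 (J = 4*39 = 156)
R = -19/78 (R = -38/156 = -38*1/156 = -19/78 ≈ -0.24359)
a(C) = 19/78 + C (a(C) = C - 1*(-19/78) = C + 19/78 = 19/78 + C)
V = 206603/78 (V = 2556 - (19/78 - 93) = 2556 - 1*(-7235/78) = 2556 + 7235/78 = 206603/78 ≈ 2648.8)
(S + V)/(-5681 - 15341) = (26607 + 206603/78)/(-5681 - 15341) = (2281949/78)/(-21022) = (2281949/78)*(-1/21022) = -2281949/1639716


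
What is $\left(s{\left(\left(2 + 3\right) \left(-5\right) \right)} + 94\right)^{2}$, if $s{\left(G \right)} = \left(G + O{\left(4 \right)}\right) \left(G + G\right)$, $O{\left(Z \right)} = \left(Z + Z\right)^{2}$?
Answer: $3444736$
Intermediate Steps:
$O{\left(Z \right)} = 4 Z^{2}$ ($O{\left(Z \right)} = \left(2 Z\right)^{2} = 4 Z^{2}$)
$s{\left(G \right)} = 2 G \left(64 + G\right)$ ($s{\left(G \right)} = \left(G + 4 \cdot 4^{2}\right) \left(G + G\right) = \left(G + 4 \cdot 16\right) 2 G = \left(G + 64\right) 2 G = \left(64 + G\right) 2 G = 2 G \left(64 + G\right)$)
$\left(s{\left(\left(2 + 3\right) \left(-5\right) \right)} + 94\right)^{2} = \left(2 \left(2 + 3\right) \left(-5\right) \left(64 + \left(2 + 3\right) \left(-5\right)\right) + 94\right)^{2} = \left(2 \cdot 5 \left(-5\right) \left(64 + 5 \left(-5\right)\right) + 94\right)^{2} = \left(2 \left(-25\right) \left(64 - 25\right) + 94\right)^{2} = \left(2 \left(-25\right) 39 + 94\right)^{2} = \left(-1950 + 94\right)^{2} = \left(-1856\right)^{2} = 3444736$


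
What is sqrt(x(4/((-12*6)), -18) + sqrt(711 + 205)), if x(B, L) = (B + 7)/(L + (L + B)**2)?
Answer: sqrt(224534250 + 19917285698*sqrt(229))/99793 ≈ 5.5035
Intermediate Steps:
x(B, L) = (7 + B)/(L + (B + L)**2)
sqrt(x(4/((-12*6)), -18) + sqrt(711 + 205)) = sqrt((7 + 4/((-12*6)))/(-18 + (4/((-12*6)) - 18)**2) + sqrt(711 + 205)) = sqrt((7 + 4/(-72))/(-18 + (4/(-72) - 18)**2) + sqrt(916)) = sqrt((7 + 4*(-1/72))/(-18 + (4*(-1/72) - 18)**2) + 2*sqrt(229)) = sqrt((7 - 1/18)/(-18 + (-1/18 - 18)**2) + 2*sqrt(229)) = sqrt((125/18)/(-18 + (-325/18)**2) + 2*sqrt(229)) = sqrt((125/18)/(-18 + 105625/324) + 2*sqrt(229)) = sqrt((125/18)/(99793/324) + 2*sqrt(229)) = sqrt((324/99793)*(125/18) + 2*sqrt(229)) = sqrt(2250/99793 + 2*sqrt(229))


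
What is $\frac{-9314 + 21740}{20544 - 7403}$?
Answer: $\frac{12426}{13141} \approx 0.94559$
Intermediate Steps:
$\frac{-9314 + 21740}{20544 - 7403} = \frac{12426}{13141}$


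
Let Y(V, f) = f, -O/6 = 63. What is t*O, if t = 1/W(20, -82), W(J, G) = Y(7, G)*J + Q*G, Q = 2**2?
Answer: 63/328 ≈ 0.19207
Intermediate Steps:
O = -378 (O = -6*63 = -378)
Q = 4
W(J, G) = 4*G + G*J (W(J, G) = G*J + 4*G = 4*G + G*J)
t = -1/1968 (t = 1/(-82*(4 + 20)) = 1/(-82*24) = 1/(-1968) = -1/1968 ≈ -0.00050813)
t*O = -1/1968*(-378) = 63/328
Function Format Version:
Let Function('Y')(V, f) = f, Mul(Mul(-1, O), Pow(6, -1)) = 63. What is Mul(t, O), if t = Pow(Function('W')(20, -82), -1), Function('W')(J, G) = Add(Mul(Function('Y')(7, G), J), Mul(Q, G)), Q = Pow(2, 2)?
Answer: Rational(63, 328) ≈ 0.19207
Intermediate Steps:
O = -378 (O = Mul(-6, 63) = -378)
Q = 4
Function('W')(J, G) = Add(Mul(4, G), Mul(G, J)) (Function('W')(J, G) = Add(Mul(G, J), Mul(4, G)) = Add(Mul(4, G), Mul(G, J)))
t = Rational(-1, 1968) (t = Pow(Mul(-82, Add(4, 20)), -1) = Pow(Mul(-82, 24), -1) = Pow(-1968, -1) = Rational(-1, 1968) ≈ -0.00050813)
Mul(t, O) = Mul(Rational(-1, 1968), -378) = Rational(63, 328)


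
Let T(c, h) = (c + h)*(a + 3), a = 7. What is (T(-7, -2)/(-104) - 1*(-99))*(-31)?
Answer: -160983/52 ≈ -3095.8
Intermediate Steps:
T(c, h) = 10*c + 10*h (T(c, h) = (c + h)*(7 + 3) = (c + h)*10 = 10*c + 10*h)
(T(-7, -2)/(-104) - 1*(-99))*(-31) = ((10*(-7) + 10*(-2))/(-104) - 1*(-99))*(-31) = ((-70 - 20)*(-1/104) + 99)*(-31) = (-90*(-1/104) + 99)*(-31) = (45/52 + 99)*(-31) = (5193/52)*(-31) = -160983/52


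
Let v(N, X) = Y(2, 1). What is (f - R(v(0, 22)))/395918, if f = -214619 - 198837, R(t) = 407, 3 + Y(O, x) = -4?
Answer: -413863/395918 ≈ -1.0453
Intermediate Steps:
Y(O, x) = -7 (Y(O, x) = -3 - 4 = -7)
v(N, X) = -7
f = -413456
(f - R(v(0, 22)))/395918 = (-413456 - 1*407)/395918 = (-413456 - 407)*(1/395918) = -413863*1/395918 = -413863/395918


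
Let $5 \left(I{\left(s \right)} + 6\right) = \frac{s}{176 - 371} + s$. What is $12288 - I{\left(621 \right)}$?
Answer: $\frac{3955392}{325} \approx 12170.0$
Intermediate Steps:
$I{\left(s \right)} = -6 + \frac{194 s}{975}$ ($I{\left(s \right)} = -6 + \frac{\frac{s}{176 - 371} + s}{5} = -6 + \frac{\frac{s}{-195} + s}{5} = -6 + \frac{- \frac{s}{195} + s}{5} = -6 + \frac{\frac{194}{195} s}{5} = -6 + \frac{194 s}{975}$)
$12288 - I{\left(621 \right)} = 12288 - \left(-6 + \frac{194}{975} \cdot 621\right) = 12288 - \left(-6 + \frac{40158}{325}\right) = 12288 - \frac{38208}{325} = \frac{3955392}{325}$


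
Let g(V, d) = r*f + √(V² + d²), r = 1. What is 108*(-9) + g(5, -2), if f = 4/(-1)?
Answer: -976 + √29 ≈ -970.62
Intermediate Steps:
f = -4 (f = 4*(-1) = -4)
g(V, d) = -4 + √(V² + d²) (g(V, d) = 1*(-4) + √(V² + d²) = -4 + √(V² + d²))
108*(-9) + g(5, -2) = 108*(-9) + (-4 + √(5² + (-2)²)) = -972 + (-4 + √(25 + 4)) = -972 + (-4 + √29) = -976 + √29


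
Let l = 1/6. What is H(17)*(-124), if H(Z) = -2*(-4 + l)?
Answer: -2852/3 ≈ -950.67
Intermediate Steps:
l = ⅙ ≈ 0.16667
H(Z) = 23/3 (H(Z) = -2*(-4 + ⅙) = -2*(-23/6) = 23/3)
H(17)*(-124) = (23/3)*(-124) = -2852/3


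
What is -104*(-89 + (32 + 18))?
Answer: 4056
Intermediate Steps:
-104*(-89 + (32 + 18)) = -104*(-89 + 50) = -104*(-39) = 4056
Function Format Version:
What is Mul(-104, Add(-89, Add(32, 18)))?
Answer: 4056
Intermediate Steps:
Mul(-104, Add(-89, Add(32, 18))) = Mul(-104, Add(-89, 50)) = Mul(-104, -39) = 4056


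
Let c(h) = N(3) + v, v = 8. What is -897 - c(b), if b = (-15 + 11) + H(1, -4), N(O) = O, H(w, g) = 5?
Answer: -908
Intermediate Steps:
b = 1 (b = (-15 + 11) + 5 = -4 + 5 = 1)
c(h) = 11 (c(h) = 3 + 8 = 11)
-897 - c(b) = -897 - 1*11 = -897 - 11 = -908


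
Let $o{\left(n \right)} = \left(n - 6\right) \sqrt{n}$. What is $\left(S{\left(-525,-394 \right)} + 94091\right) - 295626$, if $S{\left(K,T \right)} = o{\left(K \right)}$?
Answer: $-201535 - 2655 i \sqrt{21} \approx -2.0154 \cdot 10^{5} - 12167.0 i$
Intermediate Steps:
$o{\left(n \right)} = \sqrt{n} \left(-6 + n\right)$ ($o{\left(n \right)} = \left(-6 + n\right) \sqrt{n} = \sqrt{n} \left(-6 + n\right)$)
$S{\left(K,T \right)} = \sqrt{K} \left(-6 + K\right)$
$\left(S{\left(-525,-394 \right)} + 94091\right) - 295626 = \left(\sqrt{-525} \left(-6 - 525\right) + 94091\right) - 295626 = \left(5 i \sqrt{21} \left(-531\right) + 94091\right) - 295626 = \left(- 2655 i \sqrt{21} + 94091\right) - 295626 = \left(94091 - 2655 i \sqrt{21}\right) - 295626 = -201535 - 2655 i \sqrt{21}$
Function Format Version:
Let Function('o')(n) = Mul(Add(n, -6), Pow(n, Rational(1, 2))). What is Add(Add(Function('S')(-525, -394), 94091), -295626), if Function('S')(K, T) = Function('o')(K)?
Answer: Add(-201535, Mul(-2655, I, Pow(21, Rational(1, 2)))) ≈ Add(-2.0154e+5, Mul(-12167., I))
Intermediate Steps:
Function('o')(n) = Mul(Pow(n, Rational(1, 2)), Add(-6, n)) (Function('o')(n) = Mul(Add(-6, n), Pow(n, Rational(1, 2))) = Mul(Pow(n, Rational(1, 2)), Add(-6, n)))
Function('S')(K, T) = Mul(Pow(K, Rational(1, 2)), Add(-6, K))
Add(Add(Function('S')(-525, -394), 94091), -295626) = Add(Add(Mul(Pow(-525, Rational(1, 2)), Add(-6, -525)), 94091), -295626) = Add(Add(Mul(Mul(5, I, Pow(21, Rational(1, 2))), -531), 94091), -295626) = Add(Add(Mul(-2655, I, Pow(21, Rational(1, 2))), 94091), -295626) = Add(Add(94091, Mul(-2655, I, Pow(21, Rational(1, 2)))), -295626) = Add(-201535, Mul(-2655, I, Pow(21, Rational(1, 2))))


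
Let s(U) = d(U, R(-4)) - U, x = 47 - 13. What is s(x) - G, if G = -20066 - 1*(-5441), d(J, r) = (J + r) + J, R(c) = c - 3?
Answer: 14652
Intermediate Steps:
R(c) = -3 + c
d(J, r) = r + 2*J
G = -14625 (G = -20066 + 5441 = -14625)
x = 34
s(U) = -7 + U (s(U) = ((-3 - 4) + 2*U) - U = (-7 + 2*U) - U = -7 + U)
s(x) - G = (-7 + 34) - 1*(-14625) = 27 + 14625 = 14652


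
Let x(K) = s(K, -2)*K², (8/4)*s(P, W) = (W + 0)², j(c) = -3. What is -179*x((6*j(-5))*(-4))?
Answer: -1855872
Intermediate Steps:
s(P, W) = W²/2 (s(P, W) = (W + 0)²/2 = W²/2)
x(K) = 2*K² (x(K) = ((½)*(-2)²)*K² = ((½)*4)*K² = 2*K²)
-179*x((6*j(-5))*(-4)) = -358*((6*(-3))*(-4))² = -358*(-18*(-4))² = -358*72² = -358*5184 = -179*10368 = -1855872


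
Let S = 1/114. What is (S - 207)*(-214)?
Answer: 2524879/57 ≈ 44296.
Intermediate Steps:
S = 1/114 ≈ 0.0087719
(S - 207)*(-214) = (1/114 - 207)*(-214) = -23597/114*(-214) = 2524879/57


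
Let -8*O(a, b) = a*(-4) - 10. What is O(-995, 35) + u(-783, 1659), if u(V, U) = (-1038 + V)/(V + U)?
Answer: -36378/73 ≈ -498.33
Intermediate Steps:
O(a, b) = 5/4 + a/2 (O(a, b) = -(a*(-4) - 10)/8 = -(-4*a - 10)/8 = -(-10 - 4*a)/8 = 5/4 + a/2)
u(V, U) = (-1038 + V)/(U + V)
O(-995, 35) + u(-783, 1659) = (5/4 + (½)*(-995)) + (-1038 - 783)/(1659 - 783) = (5/4 - 995/2) - 1821/876 = -1985/4 + (1/876)*(-1821) = -1985/4 - 607/292 = -36378/73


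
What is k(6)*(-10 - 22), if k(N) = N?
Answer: -192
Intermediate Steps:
k(6)*(-10 - 22) = 6*(-10 - 22) = 6*(-32) = -192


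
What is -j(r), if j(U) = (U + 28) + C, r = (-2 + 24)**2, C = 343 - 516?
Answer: -339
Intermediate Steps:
C = -173
r = 484 (r = 22**2 = 484)
j(U) = -145 + U (j(U) = (U + 28) - 173 = (28 + U) - 173 = -145 + U)
-j(r) = -(-145 + 484) = -1*339 = -339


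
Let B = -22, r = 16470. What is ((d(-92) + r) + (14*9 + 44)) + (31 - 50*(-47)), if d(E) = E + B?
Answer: 18907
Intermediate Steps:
d(E) = -22 + E (d(E) = E - 22 = -22 + E)
((d(-92) + r) + (14*9 + 44)) + (31 - 50*(-47)) = (((-22 - 92) + 16470) + (14*9 + 44)) + (31 - 50*(-47)) = ((-114 + 16470) + (126 + 44)) + (31 + 2350) = (16356 + 170) + 2381 = 16526 + 2381 = 18907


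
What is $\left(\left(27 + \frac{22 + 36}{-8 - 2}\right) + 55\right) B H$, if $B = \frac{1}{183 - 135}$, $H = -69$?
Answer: $- \frac{8763}{80} \approx -109.54$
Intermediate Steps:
$B = \frac{1}{48} \approx 0.020833$
$\left(\left(27 + \frac{22 + 36}{-8 - 2}\right) + 55\right) B H = \left(\left(27 + \frac{22 + 36}{-8 - 2}\right) + 55\right) \frac{1}{48} \left(-69\right) = \left(\left(27 + \frac{58}{-10}\right) + 55\right) \frac{1}{48} \left(-69\right) = \left(\left(27 + 58 \left(- \frac{1}{10}\right)\right) + 55\right) \frac{1}{48} \left(-69\right) = \left(\left(27 - \frac{29}{5}\right) + 55\right) \frac{1}{48} \left(-69\right) = \left(\frac{106}{5} + 55\right) \frac{1}{48} \left(-69\right) = \frac{381}{5} \cdot \frac{1}{48} \left(-69\right) = \frac{127}{80} \left(-69\right) = - \frac{8763}{80}$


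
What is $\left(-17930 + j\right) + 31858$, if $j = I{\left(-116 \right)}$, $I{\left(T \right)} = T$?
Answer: $13812$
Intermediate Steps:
$j = -116$
$\left(-17930 + j\right) + 31858 = \left(-17930 - 116\right) + 31858 = -18046 + 31858 = 13812$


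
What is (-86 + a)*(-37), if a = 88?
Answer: -74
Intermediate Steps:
(-86 + a)*(-37) = (-86 + 88)*(-37) = 2*(-37) = -74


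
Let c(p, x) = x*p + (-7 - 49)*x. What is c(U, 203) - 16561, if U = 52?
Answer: -17373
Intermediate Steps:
c(p, x) = -56*x + p*x (c(p, x) = p*x - 56*x = -56*x + p*x)
c(U, 203) - 16561 = 203*(-56 + 52) - 16561 = 203*(-4) - 16561 = -812 - 16561 = -17373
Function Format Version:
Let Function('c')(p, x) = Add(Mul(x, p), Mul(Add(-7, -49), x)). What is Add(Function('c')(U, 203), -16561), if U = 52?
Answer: -17373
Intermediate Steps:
Function('c')(p, x) = Add(Mul(-56, x), Mul(p, x)) (Function('c')(p, x) = Add(Mul(p, x), Mul(-56, x)) = Add(Mul(-56, x), Mul(p, x)))
Add(Function('c')(U, 203), -16561) = Add(Mul(203, Add(-56, 52)), -16561) = Add(Mul(203, -4), -16561) = Add(-812, -16561) = -17373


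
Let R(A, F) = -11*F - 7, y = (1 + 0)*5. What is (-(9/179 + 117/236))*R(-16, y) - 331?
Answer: -6276305/21122 ≈ -297.15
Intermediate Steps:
y = 5 (y = 1*5 = 5)
R(A, F) = -7 - 11*F
(-(9/179 + 117/236))*R(-16, y) - 331 = (-(9/179 + 117/236))*(-7 - 11*5) - 331 = (-(9*(1/179) + 117*(1/236)))*(-7 - 55) - 331 = -(9/179 + 117/236)*(-62) - 331 = -1*23067/42244*(-62) - 331 = -23067/42244*(-62) - 331 = 715077/21122 - 331 = -6276305/21122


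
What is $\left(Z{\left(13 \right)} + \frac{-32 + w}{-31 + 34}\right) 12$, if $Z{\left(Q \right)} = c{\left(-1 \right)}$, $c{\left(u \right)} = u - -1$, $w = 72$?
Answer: $160$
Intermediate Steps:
$c{\left(u \right)} = 1 + u$ ($c{\left(u \right)} = u + 1 = 1 + u$)
$Z{\left(Q \right)} = 0$ ($Z{\left(Q \right)} = 1 - 1 = 0$)
$\left(Z{\left(13 \right)} + \frac{-32 + w}{-31 + 34}\right) 12 = \left(0 + \frac{-32 + 72}{-31 + 34}\right) 12 = \left(0 + \frac{40}{3}\right) 12 = \frac{40}{3} \cdot 12 = 160$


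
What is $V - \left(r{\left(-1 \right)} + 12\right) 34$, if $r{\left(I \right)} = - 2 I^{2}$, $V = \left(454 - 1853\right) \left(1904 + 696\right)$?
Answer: $-3637740$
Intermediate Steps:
$V = -3637400$ ($V = \left(-1399\right) 2600 = -3637400$)
$V - \left(r{\left(-1 \right)} + 12\right) 34 = -3637400 - \left(- 2 \left(-1\right)^{2} + 12\right) 34 = -3637400 - \left(\left(-2\right) 1 + 12\right) 34 = -3637400 - \left(-2 + 12\right) 34 = -3637400 - 10 \cdot 34 = -3637400 - 340 = -3637740$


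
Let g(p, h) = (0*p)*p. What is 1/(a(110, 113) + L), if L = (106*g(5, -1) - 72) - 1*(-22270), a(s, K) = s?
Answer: 1/22308 ≈ 4.4827e-5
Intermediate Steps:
g(p, h) = 0 (g(p, h) = 0*p = 0)
L = 22198 (L = (106*0 - 72) - 1*(-22270) = (0 - 72) + 22270 = -72 + 22270 = 22198)
1/(a(110, 113) + L) = 1/(110 + 22198) = 1/22308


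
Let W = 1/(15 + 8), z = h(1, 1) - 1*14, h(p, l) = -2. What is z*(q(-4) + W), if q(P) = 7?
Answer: -2592/23 ≈ -112.70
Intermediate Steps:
z = -16 (z = -2 - 1*14 = -2 - 14 = -16)
W = 1/23 ≈ 0.043478
z*(q(-4) + W) = -16*(7 + 1/23) = -16*162/23 = -2592/23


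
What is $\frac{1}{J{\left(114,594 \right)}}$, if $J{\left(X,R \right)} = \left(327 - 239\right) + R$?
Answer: $\frac{1}{682} \approx 0.0014663$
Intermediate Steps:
$J{\left(X,R \right)} = 88 + R$
$\frac{1}{J{\left(114,594 \right)}} = \frac{1}{88 + 594} = \frac{1}{682}$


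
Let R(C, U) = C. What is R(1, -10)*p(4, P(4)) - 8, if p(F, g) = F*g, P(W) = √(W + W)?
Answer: -8 + 8*√2 ≈ 3.3137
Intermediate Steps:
P(W) = √2*√W (P(W) = √(2*W) = √2*√W)
R(1, -10)*p(4, P(4)) - 8 = 1*(4*(√2*√4)) - 8 = 1*(4*(√2*2)) - 8 = 1*(4*(2*√2)) - 8 = 1*(8*√2) - 8 = 8*√2 - 8 = -8 + 8*√2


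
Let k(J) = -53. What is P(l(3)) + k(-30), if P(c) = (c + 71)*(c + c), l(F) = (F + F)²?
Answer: 7651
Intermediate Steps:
l(F) = 4*F² (l(F) = (2*F)² = 4*F²)
P(c) = 2*c*(71 + c) (P(c) = (71 + c)*(2*c) = 2*c*(71 + c))
P(l(3)) + k(-30) = 2*(4*3²)*(71 + 4*3²) - 53 = 2*(4*9)*(71 + 4*9) - 53 = 2*36*(71 + 36) - 53 = 2*36*107 - 53 = 7704 - 53 = 7651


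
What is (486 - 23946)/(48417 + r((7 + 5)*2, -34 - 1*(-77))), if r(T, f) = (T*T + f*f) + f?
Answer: -4692/10177 ≈ -0.46104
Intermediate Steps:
r(T, f) = f + T² + f² (r(T, f) = (T² + f²) + f = f + T² + f²)
(486 - 23946)/(48417 + r((7 + 5)*2, -34 - 1*(-77))) = (486 - 23946)/(48417 + ((-34 - 1*(-77)) + ((7 + 5)*2)² + (-34 - 1*(-77))²)) = -23460/(48417 + ((-34 + 77) + (12*2)² + (-34 + 77)²)) = -23460/(48417 + (43 + 24² + 43²)) = -23460/(48417 + (43 + 576 + 1849)) = -23460/(48417 + 2468) = -23460/50885 = -23460*1/50885 = -4692/10177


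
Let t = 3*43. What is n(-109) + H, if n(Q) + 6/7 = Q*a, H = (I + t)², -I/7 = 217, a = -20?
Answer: 13539954/7 ≈ 1.9343e+6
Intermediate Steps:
t = 129
I = -1519 (I = -7*217 = -1519)
H = 1932100 (H = (-1519 + 129)² = (-1390)² = 1932100)
n(Q) = -6/7 - 20*Q (n(Q) = -6/7 + Q*(-20) = -6/7 - 20*Q)
n(-109) + H = (-6/7 - 20*(-109)) + 1932100 = (-6/7 + 2180) + 1932100 = 15254/7 + 1932100 = 13539954/7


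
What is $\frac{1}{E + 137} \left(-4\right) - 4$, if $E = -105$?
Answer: $- \frac{33}{8} \approx -4.125$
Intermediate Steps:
$\frac{1}{E + 137} \left(-4\right) - 4 = \frac{1}{-105 + 137} \left(-4\right) - 4 = \frac{1}{32} \left(-4\right) + \left(-12 + 8\right) = \frac{1}{32} \left(-4\right) - 4 = - \frac{1}{8} - 4 = - \frac{33}{8}$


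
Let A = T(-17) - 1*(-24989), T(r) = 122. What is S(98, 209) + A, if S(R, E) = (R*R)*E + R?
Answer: 2032445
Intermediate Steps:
S(R, E) = R + E*R**2 (S(R, E) = R**2*E + R = E*R**2 + R = R + E*R**2)
A = 25111 (A = 122 - 1*(-24989) = 122 + 24989 = 25111)
S(98, 209) + A = 98*(1 + 209*98) + 25111 = 98*(1 + 20482) + 25111 = 98*20483 + 25111 = 2007334 + 25111 = 2032445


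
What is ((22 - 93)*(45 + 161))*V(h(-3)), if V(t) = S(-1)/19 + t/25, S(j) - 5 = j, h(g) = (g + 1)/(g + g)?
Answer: -4665694/1425 ≈ -3274.2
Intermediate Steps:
h(g) = (1 + g)/(2*g) (h(g) = (1 + g)/((2*g)) = (1 + g)*(1/(2*g)) = (1 + g)/(2*g))
S(j) = 5 + j
V(t) = 4/19 + t/25 (V(t) = (5 - 1)/19 + t/25 = 4*(1/19) + t*(1/25) = 4/19 + t/25)
((22 - 93)*(45 + 161))*V(h(-3)) = ((22 - 93)*(45 + 161))*(4/19 + ((½)*(1 - 3)/(-3))/25) = (-71*206)*(4/19 + ((½)*(-⅓)*(-2))/25) = -14626*(4/19 + (1/25)*(⅓)) = -14626*(4/19 + 1/75) = -14626*319/1425 = -4665694/1425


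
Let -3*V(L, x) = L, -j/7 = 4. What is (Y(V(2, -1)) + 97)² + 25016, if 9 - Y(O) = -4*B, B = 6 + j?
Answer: 25340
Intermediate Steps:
j = -28 (j = -7*4 = -28)
V(L, x) = -L/3
B = -22 (B = 6 - 28 = -22)
Y(O) = -79 (Y(O) = 9 - (-4)*(-22) = 9 - 1*88 = 9 - 88 = -79)
(Y(V(2, -1)) + 97)² + 25016 = (-79 + 97)² + 25016 = 18² + 25016 = 324 + 25016 = 25340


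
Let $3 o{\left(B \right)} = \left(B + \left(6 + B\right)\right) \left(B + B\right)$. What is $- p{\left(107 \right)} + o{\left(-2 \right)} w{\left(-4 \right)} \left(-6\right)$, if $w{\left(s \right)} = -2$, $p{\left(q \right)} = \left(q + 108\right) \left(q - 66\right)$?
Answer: $-8847$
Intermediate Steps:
$p{\left(q \right)} = \left(-66 + q\right) \left(108 + q\right)$ ($p{\left(q \right)} = \left(108 + q\right) \left(-66 + q\right) = \left(-66 + q\right) \left(108 + q\right)$)
$o{\left(B \right)} = \frac{2 B \left(6 + 2 B\right)}{3}$ ($o{\left(B \right)} = \frac{\left(B + \left(6 + B\right)\right) \left(B + B\right)}{3} = \frac{\left(6 + 2 B\right) 2 B}{3} = \frac{2 B \left(6 + 2 B\right)}{3}$)
$- p{\left(107 \right)} + o{\left(-2 \right)} w{\left(-4 \right)} \left(-6\right) = - (-7128 + 107^{2} + 42 \cdot 107) + \frac{4}{3} \left(-2\right) \left(3 - 2\right) \left(-2\right) \left(-6\right) = - (-7128 + 11449 + 4494) + \frac{4}{3} \left(-2\right) 1 \left(-2\right) \left(-6\right) = \left(-1\right) 8815 + \left(- \frac{8}{3}\right) \left(-2\right) \left(-6\right) = -8815 + \frac{16}{3} \left(-6\right) = -8815 - 32 = -8847$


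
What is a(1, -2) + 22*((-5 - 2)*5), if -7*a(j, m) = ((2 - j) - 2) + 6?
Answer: -5395/7 ≈ -770.71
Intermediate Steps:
a(j, m) = -6/7 + j/7 (a(j, m) = -(((2 - j) - 2) + 6)/7 = -(-j + 6)/7 = -(6 - j)/7 = -6/7 + j/7)
a(1, -2) + 22*((-5 - 2)*5) = (-6/7 + (⅐)*1) + 22*((-5 - 2)*5) = (-6/7 + ⅐) + 22*(-7*5) = -5/7 + 22*(-35) = -5/7 - 770 = -5395/7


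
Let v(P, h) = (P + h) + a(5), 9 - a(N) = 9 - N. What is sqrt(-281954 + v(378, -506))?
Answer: I*sqrt(282077) ≈ 531.11*I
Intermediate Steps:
a(N) = N (a(N) = 9 - (9 - N) = 9 + (-9 + N) = N)
v(P, h) = 5 + P + h (v(P, h) = (P + h) + 5 = 5 + P + h)
sqrt(-281954 + v(378, -506)) = sqrt(-281954 + (5 + 378 - 506)) = sqrt(-281954 - 123) = sqrt(-282077) = I*sqrt(282077)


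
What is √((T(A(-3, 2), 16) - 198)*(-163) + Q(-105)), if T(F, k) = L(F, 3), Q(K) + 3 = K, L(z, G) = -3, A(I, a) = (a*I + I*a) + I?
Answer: √32655 ≈ 180.71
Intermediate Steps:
A(I, a) = I + 2*I*a (A(I, a) = (I*a + I*a) + I = 2*I*a + I = I + 2*I*a)
Q(K) = -3 + K
T(F, k) = -3
√((T(A(-3, 2), 16) - 198)*(-163) + Q(-105)) = √((-3 - 198)*(-163) + (-3 - 105)) = √(-201*(-163) - 108) = √(32763 - 108) = √32655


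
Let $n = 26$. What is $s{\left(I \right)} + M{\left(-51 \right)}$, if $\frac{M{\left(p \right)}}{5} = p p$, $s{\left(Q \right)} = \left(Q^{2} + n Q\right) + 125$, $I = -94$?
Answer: $19522$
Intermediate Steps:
$s{\left(Q \right)} = 125 + Q^{2} + 26 Q$ ($s{\left(Q \right)} = \left(Q^{2} + 26 Q\right) + 125 = 125 + Q^{2} + 26 Q$)
$M{\left(p \right)} = 5 p^{2}$ ($M{\left(p \right)} = 5 p p = 5 p^{2}$)
$s{\left(I \right)} + M{\left(-51 \right)} = \left(125 + \left(-94\right)^{2} + 26 \left(-94\right)\right) + 5 \left(-51\right)^{2} = \left(125 + 8836 - 2444\right) + 5 \cdot 2601 = 6517 + 13005 = 19522$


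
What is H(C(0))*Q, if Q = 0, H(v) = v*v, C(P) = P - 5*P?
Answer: 0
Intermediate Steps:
C(P) = -4*P
H(v) = v²
H(C(0))*Q = (-4*0)²*0 = 0²*0 = 0*0 = 0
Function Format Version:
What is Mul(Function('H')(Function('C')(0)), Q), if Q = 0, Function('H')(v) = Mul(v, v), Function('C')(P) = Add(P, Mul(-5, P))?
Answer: 0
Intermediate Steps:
Function('C')(P) = Mul(-4, P)
Function('H')(v) = Pow(v, 2)
Mul(Function('H')(Function('C')(0)), Q) = Mul(Pow(Mul(-4, 0), 2), 0) = Mul(Pow(0, 2), 0) = Mul(0, 0) = 0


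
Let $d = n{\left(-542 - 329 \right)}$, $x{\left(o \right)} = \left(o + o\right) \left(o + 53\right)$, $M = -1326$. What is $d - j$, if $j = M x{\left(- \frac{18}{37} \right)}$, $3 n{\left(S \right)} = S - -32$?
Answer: $- \frac{279401735}{4107} \approx -68031.0$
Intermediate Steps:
$n{\left(S \right)} = \frac{32}{3} + \frac{S}{3}$ ($n{\left(S \right)} = \frac{S - -32}{3} = \frac{S + 32}{3} = \frac{32 + S}{3} = \frac{32}{3} + \frac{S}{3}$)
$x{\left(o \right)} = 2 o \left(53 + o\right)$
$d = - \frac{839}{3}$ ($d = \frac{32}{3} + \frac{-542 - 329}{3} = \frac{32}{3} + \frac{1}{3} \left(-871\right) = \frac{32}{3} - \frac{871}{3} = - \frac{839}{3} \approx -279.67$)
$j = \frac{92751048}{1369}$ ($j = - 1326 \cdot 2 \left(- \frac{18}{37}\right) \left(53 - \frac{18}{37}\right) = - 1326 \cdot 2 \left(- \frac{18}{37}\right) \frac{1943}{37} = \left(-1326\right) \left(- \frac{69948}{1369}\right) = \frac{92751048}{1369} \approx 67751.0$)
$d - j = - \frac{839}{3} - \frac{92751048}{1369} = - \frac{279401735}{4107}$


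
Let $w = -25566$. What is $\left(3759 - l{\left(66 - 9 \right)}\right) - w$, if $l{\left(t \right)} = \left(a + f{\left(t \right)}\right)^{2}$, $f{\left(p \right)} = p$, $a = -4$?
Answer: $26516$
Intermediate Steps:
$l{\left(t \right)} = \left(-4 + t\right)^{2}$
$\left(3759 - l{\left(66 - 9 \right)}\right) - w = \left(3759 - \left(-4 + \left(66 - 9\right)\right)^{2}\right) - -25566 = \left(3759 - \left(-4 + \left(66 - 9\right)\right)^{2}\right) + 25566 = \left(3759 - \left(-4 + 57\right)^{2}\right) + 25566 = \left(3759 - 53^{2}\right) + 25566 = \left(3759 - 2809\right) + 25566 = 950 + 25566 = 26516$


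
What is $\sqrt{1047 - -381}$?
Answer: $2 \sqrt{357} \approx 37.789$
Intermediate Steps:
$\sqrt{1047 - -381} = \sqrt{1047 + 381} = \sqrt{1428} = 2 \sqrt{357}$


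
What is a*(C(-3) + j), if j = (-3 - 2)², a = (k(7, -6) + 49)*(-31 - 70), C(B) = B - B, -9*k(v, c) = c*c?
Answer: -113625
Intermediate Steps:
k(v, c) = -c²/9 (k(v, c) = -c*c/9 = -c²/9)
C(B) = 0
a = -4545 (a = (-⅑*(-6)² + 49)*(-31 - 70) = (-⅑*36 + 49)*(-101) = (-4 + 49)*(-101) = 45*(-101) = -4545)
j = 25 (j = (-5)² = 25)
a*(C(-3) + j) = -4545*(0 + 25) = -4545*25 = -113625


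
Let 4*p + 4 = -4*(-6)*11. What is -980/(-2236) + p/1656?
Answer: 442055/925704 ≈ 0.47753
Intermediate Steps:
p = 65 (p = -1 + (-4*(-6)*11)/4 = -1 + (24*11)/4 = -1 + (¼)*264 = -1 + 66 = 65)
-980/(-2236) + p/1656 = -980/(-2236) + 65/1656 = -980*(-1/2236) + 65*(1/1656) = 245/559 + 65/1656 = 442055/925704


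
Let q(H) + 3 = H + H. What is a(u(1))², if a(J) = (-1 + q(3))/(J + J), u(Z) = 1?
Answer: 1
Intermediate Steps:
q(H) = -3 + 2*H (q(H) = -3 + (H + H) = -3 + 2*H)
a(J) = 1/J (a(J) = (-1 + (-3 + 2*3))/(J + J) = (-1 + (-3 + 6))/((2*J)) = (-1 + 3)*(1/(2*J)) = 2*(1/(2*J)) = 1/J)
a(u(1))² = (1/1)² = 1² = 1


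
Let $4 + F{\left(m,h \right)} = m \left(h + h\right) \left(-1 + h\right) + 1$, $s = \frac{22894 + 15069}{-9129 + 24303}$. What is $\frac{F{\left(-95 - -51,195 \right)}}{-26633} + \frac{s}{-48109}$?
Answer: $\frac{2430220240001959}{19442248892478} \approx 125.0$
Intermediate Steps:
$s = \frac{37963}{15174} \approx 2.5018$
$F{\left(m,h \right)} = -3 + 2 h m \left(-1 + h\right)$ ($F{\left(m,h \right)} = -4 + \left(m \left(h + h\right) \left(-1 + h\right) + 1\right) = -4 + \left(m 2 h \left(-1 + h\right) + 1\right) = -4 + \left(2 h m \left(-1 + h\right) + 1\right) = -4 + \left(1 + 2 h m \left(-1 + h\right)\right) = -3 + 2 h m \left(-1 + h\right)$)
$\frac{F{\left(-95 - -51,195 \right)}}{-26633} + \frac{s}{-48109} = \frac{-3 - 390 \left(-95 - -51\right) + 2 \left(-95 - -51\right) 195^{2}}{-26633} + \frac{37963}{15174 \left(-48109\right)} = \left(-3 - 390 \left(-95 + 51\right) + 2 \left(-95 + 51\right) 38025\right) \left(- \frac{1}{26633}\right) + \frac{37963}{15174} \left(- \frac{1}{48109}\right) = \left(-3 - 390 \left(-44\right) + 2 \left(-44\right) 38025\right) \left(- \frac{1}{26633}\right) - \frac{37963}{730005966} = \left(-3 + 17160 - 3346200\right) \left(- \frac{1}{26633}\right) - \frac{37963}{730005966} = \left(-3329043\right) \left(- \frac{1}{26633}\right) - \frac{37963}{730005966} = \frac{3329043}{26633} - \frac{37963}{730005966} = \frac{2430220240001959}{19442248892478}$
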